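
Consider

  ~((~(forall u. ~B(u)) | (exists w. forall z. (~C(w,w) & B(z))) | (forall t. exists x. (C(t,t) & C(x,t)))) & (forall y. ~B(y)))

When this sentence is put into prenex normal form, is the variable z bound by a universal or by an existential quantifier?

existential

Drive negations inward (¬∀x A ≡ ∃x ¬A, ¬∃x A ≡ ∀x ¬A, De Morgan for ∧/∨):
  (forall u. ~B(u)) & (forall w. exists z. (C(w,w) | ~B(z))) & (exists t. forall x. (~C(t,t) | ~C(x,t))) | (exists y. B(y))
All bound variables are already distinct, so no renaming is needed.
Finally move all quantifiers to the prefix:
  forall u. forall w. exists z. exists t. forall x. exists y. (~B(u) & (C(w,w) | ~B(z)) & (~C(t,t) | ~C(x,t)) | B(y))
The quantifier forall z sits under an odd number of negations, so it flips to exists z.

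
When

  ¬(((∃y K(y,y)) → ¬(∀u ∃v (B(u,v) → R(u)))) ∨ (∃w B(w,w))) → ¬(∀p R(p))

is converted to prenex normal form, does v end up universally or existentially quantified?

universal

Eliminate → and ↔ using ¬ and ∨.
  ¬¬(¬(∃y K(y,y)) ∨ ¬(∀u ∃v (¬B(u,v) ∨ R(u))) ∨ (∃w B(w,w))) ∨ ¬(∀p R(p))
Move each ¬ inward, flipping quantifiers it crosses:
  (∀y ¬K(y,y)) ∨ (∃u ∀v (B(u,v) ∧ ¬R(u))) ∨ (∃w B(w,w)) ∨ (∃p ¬R(p))
Pull the quantifiers to the front (each side's bound variable is not free in the other side):
  ∀y ∃u ∀v ∃w ∃p (¬K(y,y) ∨ B(u,v) ∧ ¬R(u) ∨ B(w,w) ∨ ¬R(p))
The quantifier ∃v sits under an odd number of negations (counting the antecedent side of each →), so it flips to ∀v.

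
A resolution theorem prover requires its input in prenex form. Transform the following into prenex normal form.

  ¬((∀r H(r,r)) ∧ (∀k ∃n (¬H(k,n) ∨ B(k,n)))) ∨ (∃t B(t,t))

∃r ∃k ∀n ∃t (¬H(r,r) ∨ H(k,n) ∧ ¬B(k,n) ∨ B(t,t))

Move each ¬ inward, flipping quantifiers it crosses:
  (∃r ¬H(r,r)) ∨ (∃k ∀n (H(k,n) ∧ ¬B(k,n))) ∨ (∃t B(t,t))
All bound variables are already distinct, so no renaming is needed.
Extract every quantifier outward, since the variables are now distinct and don't occur free across branches:
  ∃r ∃k ∀n ∃t (¬H(r,r) ∨ H(k,n) ∧ ¬B(k,n) ∨ B(t,t))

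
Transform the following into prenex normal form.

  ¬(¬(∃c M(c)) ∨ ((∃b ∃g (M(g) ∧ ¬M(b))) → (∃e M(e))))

∃c ∃b ∃g ∀e (M(c) ∧ M(g) ∧ ¬M(b) ∧ ¬M(e))

Rewrite implications/biconditionals: A → B as ¬A ∨ B.
  ¬(¬(∃c M(c)) ∨ ¬(∃b ∃g (M(g) ∧ ¬M(b))) ∨ (∃e M(e)))
Push ¬ through the quantifiers and connectives to reach negation normal form:
  (∃c M(c)) ∧ (∃b ∃g (M(g) ∧ ¬M(b))) ∧ (∀e ¬M(e))
Pull the quantifiers to the front (each side's bound variable is not free in the other side):
  ∃c ∃b ∃g ∀e (M(c) ∧ M(g) ∧ ¬M(b) ∧ ¬M(e))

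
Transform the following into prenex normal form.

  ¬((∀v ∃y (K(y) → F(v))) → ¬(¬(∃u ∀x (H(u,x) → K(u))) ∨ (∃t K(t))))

Eliminate → and ↔ using ¬ and ∨.
  ¬(¬(∀v ∃y (¬K(y) ∨ F(v))) ∨ ¬(¬(∃u ∀x (¬H(u,x) ∨ K(u))) ∨ (∃t K(t))))
Drive negations inward (¬∀x A ≡ ∃x ¬A, ¬∃x A ≡ ∀x ¬A, De Morgan for ∧/∨):
  (∀v ∃y (¬K(y) ∨ F(v))) ∧ ((∀u ∃x (H(u,x) ∧ ¬K(u))) ∨ (∃t K(t)))
All bound variables are already distinct, so no renaming is needed.
Extract every quantifier outward, since the variables are now distinct and don't occur free across branches:
  ∀v ∃y ∀u ∃x ∃t ((¬K(y) ∨ F(v)) ∧ (H(u,x) ∧ ¬K(u) ∨ K(t)))

∀v ∃y ∀u ∃x ∃t ((¬K(y) ∨ F(v)) ∧ (H(u,x) ∧ ¬K(u) ∨ K(t)))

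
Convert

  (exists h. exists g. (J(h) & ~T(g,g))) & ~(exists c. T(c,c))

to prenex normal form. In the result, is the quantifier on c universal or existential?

universal

Push ¬ through the quantifiers and connectives to reach negation normal form:
  (exists h. exists g. (J(h) & ~T(g,g))) & (forall c. ~T(c,c))
Extract every quantifier outward, since the variables are now distinct and don't occur free across branches:
  exists h. exists g. forall c. (J(h) & ~T(g,g) & ~T(c,c))
The quantifier exists c sits under an odd number of negations, so it flips to forall c.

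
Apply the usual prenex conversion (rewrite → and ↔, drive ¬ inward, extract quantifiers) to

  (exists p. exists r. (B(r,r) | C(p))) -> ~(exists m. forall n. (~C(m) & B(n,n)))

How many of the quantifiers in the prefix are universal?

Rewrite implications/biconditionals: A → B as ¬A ∨ B.
  ~(exists p. exists r. (B(r,r) | C(p))) | ~(exists m. forall n. (~C(m) & B(n,n)))
Drive negations inward (¬∀x A ≡ ∃x ¬A, ¬∃x A ≡ ∀x ¬A, De Morgan for ∧/∨):
  (forall p. forall r. (~B(r,r) & ~C(p))) | (forall m. exists n. (C(m) | ~B(n,n)))
All bound variables are already distinct, so no renaming is needed.
Extract every quantifier outward, since the variables are now distinct and don't occur free across branches:
  forall p. forall r. forall m. exists n. (~B(r,r) & ~C(p) | C(m) | ~B(n,n))
The prefix is forall p forall r forall m exists n: 3 universal, 1 existential.

3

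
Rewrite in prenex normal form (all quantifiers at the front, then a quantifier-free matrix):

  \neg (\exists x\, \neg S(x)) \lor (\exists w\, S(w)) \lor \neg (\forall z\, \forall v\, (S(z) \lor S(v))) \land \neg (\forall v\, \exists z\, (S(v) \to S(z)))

\forall x\, \exists w\, \exists z\, \exists v\, \exists t\, \forall q\, (S(x) \lor S(w) \lor \neg S(z) \land \neg S(v) \land S(t) \land \neg S(q))

Eliminate → and ↔ using ¬ and ∨.
  \neg (\exists x\, \neg S(x)) \lor (\exists w\, S(w)) \lor \neg (\forall z\, \forall v\, (S(z) \lor S(v))) \land \neg (\forall v\, \exists z\, (\neg S(v) \lor S(z)))
Move each ¬ inward, flipping quantifiers it crosses:
  (\forall x\, S(x)) \lor (\exists w\, S(w)) \lor (\exists z\, \exists v\, (\neg S(z) \land \neg S(v))) \land (\exists v\, \forall z\, (S(v) \land \neg S(z)))
Give each quantifier a distinct variable: v↦t, z↦q.
  (\forall x\, S(x)) \lor (\exists w\, S(w)) \lor (\exists z\, \exists v\, (\neg S(z) \land \neg S(v))) \land (\exists t\, \forall q\, (S(t) \land \neg S(q)))
Finally move all quantifiers to the prefix:
  \forall x\, \exists w\, \exists z\, \exists v\, \exists t\, \forall q\, (S(x) \lor S(w) \lor \neg S(z) \land \neg S(v) \land S(t) \land \neg S(q))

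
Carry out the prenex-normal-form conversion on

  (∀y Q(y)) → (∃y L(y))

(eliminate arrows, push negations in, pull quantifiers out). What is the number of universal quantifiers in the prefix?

Eliminate → and ↔ using ¬ and ∨.
  ¬(∀y Q(y)) ∨ (∃y L(y))
Push ¬ through the quantifiers and connectives to reach negation normal form:
  (∃y ¬Q(y)) ∨ (∃y L(y))
Give each quantifier a distinct variable: y↦r.
  (∃y ¬Q(y)) ∨ (∃r L(r))
Extract every quantifier outward, since the variables are now distinct and don't occur free across branches:
  ∃y ∃r (¬Q(y) ∨ L(r))
The prefix is ∃y ∃r: 0 universal, 2 existential.

0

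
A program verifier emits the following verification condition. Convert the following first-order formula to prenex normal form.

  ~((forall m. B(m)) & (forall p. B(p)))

Drive negations inward (¬∀x A ≡ ∃x ¬A, ¬∃x A ≡ ∀x ¬A, De Morgan for ∧/∨):
  (exists m. ~B(m)) | (exists p. ~B(p))
All bound variables are already distinct, so no renaming is needed.
Finally move all quantifiers to the prefix:
  exists m. exists p. (~B(m) | ~B(p))

exists m. exists p. (~B(m) | ~B(p))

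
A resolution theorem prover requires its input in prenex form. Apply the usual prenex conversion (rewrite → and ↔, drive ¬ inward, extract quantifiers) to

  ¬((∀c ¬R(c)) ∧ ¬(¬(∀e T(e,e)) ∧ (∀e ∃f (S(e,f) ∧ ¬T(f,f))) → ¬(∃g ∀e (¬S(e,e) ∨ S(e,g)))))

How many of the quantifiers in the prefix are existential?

First replace A → B with ¬A ∨ B.
  ¬((∀c ¬R(c)) ∧ ¬(¬(¬(∀e T(e,e)) ∧ (∀e ∃f (S(e,f) ∧ ¬T(f,f)))) ∨ ¬(∃g ∀e (¬S(e,e) ∨ S(e,g)))))
Drive negations inward (¬∀x A ≡ ∃x ¬A, ¬∃x A ≡ ∀x ¬A, De Morgan for ∧/∨):
  (∃c R(c)) ∨ (∀e T(e,e)) ∨ (∃e ∀f (¬S(e,f) ∨ T(f,f))) ∨ (∀g ∃e (S(e,e) ∧ ¬S(e,g)))
Standardize variables apart so no two quantifiers bind the same name: e↦q, e↦z.
  (∃c R(c)) ∨ (∀e T(e,e)) ∨ (∃q ∀f (¬S(q,f) ∨ T(f,f))) ∨ (∀g ∃z (S(z,z) ∧ ¬S(z,g)))
Finally move all quantifiers to the prefix:
  ∃c ∀e ∃q ∀f ∀g ∃z (R(c) ∨ T(e,e) ∨ ¬S(q,f) ∨ T(f,f) ∨ S(z,z) ∧ ¬S(z,g))
The prefix is ∃c ∀e ∃q ∀f ∀g ∃z: 3 universal, 3 existential.

3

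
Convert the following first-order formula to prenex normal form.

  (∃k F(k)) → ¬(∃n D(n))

Eliminate → and ↔ using ¬ and ∨.
  ¬(∃k F(k)) ∨ ¬(∃n D(n))
Move each ¬ inward, flipping quantifiers it crosses:
  (∀k ¬F(k)) ∨ (∀n ¬D(n))
All bound variables are already distinct, so no renaming is needed.
Finally move all quantifiers to the prefix:
  ∀k ∀n (¬F(k) ∨ ¬D(n))

∀k ∀n (¬F(k) ∨ ¬D(n))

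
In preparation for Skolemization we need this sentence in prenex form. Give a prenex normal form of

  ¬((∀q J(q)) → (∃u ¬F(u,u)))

∀q ∀u (J(q) ∧ F(u,u))

First replace A → B with ¬A ∨ B.
  ¬(¬(∀q J(q)) ∨ (∃u ¬F(u,u)))
Push ¬ through the quantifiers and connectives to reach negation normal form:
  (∀q J(q)) ∧ (∀u F(u,u))
All bound variables are already distinct, so no renaming is needed.
Pull the quantifiers to the front (each side's bound variable is not free in the other side):
  ∀q ∀u (J(q) ∧ F(u,u))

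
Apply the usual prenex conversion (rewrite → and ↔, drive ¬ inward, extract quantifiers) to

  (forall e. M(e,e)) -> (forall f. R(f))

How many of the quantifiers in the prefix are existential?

Rewrite implications/biconditionals: A → B as ¬A ∨ B.
  ~(forall e. M(e,e)) | (forall f. R(f))
Drive negations inward (¬∀x A ≡ ∃x ¬A, ¬∃x A ≡ ∀x ¬A, De Morgan for ∧/∨):
  (exists e. ~M(e,e)) | (forall f. R(f))
All bound variables are already distinct, so no renaming is needed.
Finally move all quantifiers to the prefix:
  exists e. forall f. (~M(e,e) | R(f))
The prefix is exists e forall f: 1 universal, 1 existential.

1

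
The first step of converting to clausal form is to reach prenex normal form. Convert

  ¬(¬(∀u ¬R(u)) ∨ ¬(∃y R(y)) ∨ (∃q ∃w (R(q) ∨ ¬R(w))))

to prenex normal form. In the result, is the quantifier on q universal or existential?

Drive negations inward (¬∀x A ≡ ∃x ¬A, ¬∃x A ≡ ∀x ¬A, De Morgan for ∧/∨):
  (∀u ¬R(u)) ∧ (∃y R(y)) ∧ (∀q ∀w (¬R(q) ∧ R(w)))
Extract every quantifier outward, since the variables are now distinct and don't occur free across branches:
  ∀u ∃y ∀q ∀w (¬R(u) ∧ R(y) ∧ ¬R(q) ∧ R(w))
The quantifier ∃q sits under an odd number of negations, so it flips to ∀q.

universal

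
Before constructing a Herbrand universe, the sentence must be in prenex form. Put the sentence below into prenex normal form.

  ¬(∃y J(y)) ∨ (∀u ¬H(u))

Drive negations inward (¬∀x A ≡ ∃x ¬A, ¬∃x A ≡ ∀x ¬A, De Morgan for ∧/∨):
  (∀y ¬J(y)) ∨ (∀u ¬H(u))
All bound variables are already distinct, so no renaming is needed.
Finally move all quantifiers to the prefix:
  ∀y ∀u (¬J(y) ∨ ¬H(u))

∀y ∀u (¬J(y) ∨ ¬H(u))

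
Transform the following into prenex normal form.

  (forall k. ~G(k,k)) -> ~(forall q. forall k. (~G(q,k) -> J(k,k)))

Rewrite implications/biconditionals: A → B as ¬A ∨ B.
  ~(forall k. ~G(k,k)) | ~(forall q. forall k. (~~G(q,k) | J(k,k)))
Move each ¬ inward, flipping quantifiers it crosses:
  (exists k. G(k,k)) | (exists q. exists k. (~G(q,k) & ~J(k,k)))
Standardize variables apart so no two quantifiers bind the same name: k↦y.
  (exists k. G(k,k)) | (exists q. exists y. (~G(q,y) & ~J(y,y)))
Pull the quantifiers to the front (each side's bound variable is not free in the other side):
  exists k. exists q. exists y. (G(k,k) | ~G(q,y) & ~J(y,y))

exists k. exists q. exists y. (G(k,k) | ~G(q,y) & ~J(y,y))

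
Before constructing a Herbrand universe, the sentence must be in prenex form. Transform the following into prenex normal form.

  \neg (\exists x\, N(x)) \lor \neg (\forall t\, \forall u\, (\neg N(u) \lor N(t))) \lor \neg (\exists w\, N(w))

\forall x\, \exists t\, \exists u\, \forall w\, (\neg N(x) \lor N(u) \land \neg N(t) \lor \neg N(w))

Move each ¬ inward, flipping quantifiers it crosses:
  (\forall x\, \neg N(x)) \lor (\exists t\, \exists u\, (N(u) \land \neg N(t))) \lor (\forall w\, \neg N(w))
All bound variables are already distinct, so no renaming is needed.
Pull the quantifiers to the front (each side's bound variable is not free in the other side):
  \forall x\, \exists t\, \exists u\, \forall w\, (\neg N(x) \lor N(u) \land \neg N(t) \lor \neg N(w))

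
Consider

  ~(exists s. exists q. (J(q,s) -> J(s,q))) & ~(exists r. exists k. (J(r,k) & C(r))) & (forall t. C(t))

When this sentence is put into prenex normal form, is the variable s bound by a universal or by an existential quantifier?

Eliminate → and ↔ using ¬ and ∨.
  ~(exists s. exists q. (~J(q,s) | J(s,q))) & ~(exists r. exists k. (J(r,k) & C(r))) & (forall t. C(t))
Push ¬ through the quantifiers and connectives to reach negation normal form:
  (forall s. forall q. (J(q,s) & ~J(s,q))) & (forall r. forall k. (~J(r,k) | ~C(r))) & (forall t. C(t))
Extract every quantifier outward, since the variables are now distinct and don't occur free across branches:
  forall s. forall q. forall r. forall k. forall t. (J(q,s) & ~J(s,q) & (~J(r,k) | ~C(r)) & C(t))
The quantifier exists s sits under an odd number of negations (counting the antecedent side of each →), so it flips to forall s.

universal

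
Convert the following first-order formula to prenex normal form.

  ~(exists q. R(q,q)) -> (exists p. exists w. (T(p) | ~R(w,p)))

Rewrite implications/biconditionals: A → B as ¬A ∨ B.
  ~~(exists q. R(q,q)) | (exists p. exists w. (T(p) | ~R(w,p)))
Push ¬ through the quantifiers and connectives to reach negation normal form:
  (exists q. R(q,q)) | (exists p. exists w. (T(p) | ~R(w,p)))
All bound variables are already distinct, so no renaming is needed.
Finally move all quantifiers to the prefix:
  exists q. exists p. exists w. (R(q,q) | T(p) | ~R(w,p))

exists q. exists p. exists w. (R(q,q) | T(p) | ~R(w,p))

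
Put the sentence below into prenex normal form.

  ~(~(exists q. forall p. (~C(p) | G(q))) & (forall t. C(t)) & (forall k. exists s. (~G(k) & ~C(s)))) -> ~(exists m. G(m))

Eliminate → and ↔ using ¬ and ∨.
  ~~(~(exists q. forall p. (~C(p) | G(q))) & (forall t. C(t)) & (forall k. exists s. (~G(k) & ~C(s)))) | ~(exists m. G(m))
Move each ¬ inward, flipping quantifiers it crosses:
  (forall q. exists p. (C(p) & ~G(q))) & (forall t. C(t)) & (forall k. exists s. (~G(k) & ~C(s))) | (forall m. ~G(m))
All bound variables are already distinct, so no renaming is needed.
Finally move all quantifiers to the prefix:
  forall q. exists p. forall t. forall k. exists s. forall m. (C(p) & ~G(q) & C(t) & ~G(k) & ~C(s) | ~G(m))

forall q. exists p. forall t. forall k. exists s. forall m. (C(p) & ~G(q) & C(t) & ~G(k) & ~C(s) | ~G(m))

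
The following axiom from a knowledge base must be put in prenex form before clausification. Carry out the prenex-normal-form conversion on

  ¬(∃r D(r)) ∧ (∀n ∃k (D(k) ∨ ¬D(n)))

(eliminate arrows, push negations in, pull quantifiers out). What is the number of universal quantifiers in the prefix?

2

Drive negations inward (¬∀x A ≡ ∃x ¬A, ¬∃x A ≡ ∀x ¬A, De Morgan for ∧/∨):
  (∀r ¬D(r)) ∧ (∀n ∃k (D(k) ∨ ¬D(n)))
All bound variables are already distinct, so no renaming is needed.
Extract every quantifier outward, since the variables are now distinct and don't occur free across branches:
  ∀r ∀n ∃k (¬D(r) ∧ (D(k) ∨ ¬D(n)))
The prefix is ∀r ∀n ∃k: 2 universal, 1 existential.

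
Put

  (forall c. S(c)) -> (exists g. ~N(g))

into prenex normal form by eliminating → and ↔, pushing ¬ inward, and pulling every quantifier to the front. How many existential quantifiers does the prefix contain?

2

Eliminate → and ↔ using ¬ and ∨.
  ~(forall c. S(c)) | (exists g. ~N(g))
Drive negations inward (¬∀x A ≡ ∃x ¬A, ¬∃x A ≡ ∀x ¬A, De Morgan for ∧/∨):
  (exists c. ~S(c)) | (exists g. ~N(g))
Pull the quantifiers to the front (each side's bound variable is not free in the other side):
  exists c. exists g. (~S(c) | ~N(g))
The prefix is exists c exists g: 0 universal, 2 existential.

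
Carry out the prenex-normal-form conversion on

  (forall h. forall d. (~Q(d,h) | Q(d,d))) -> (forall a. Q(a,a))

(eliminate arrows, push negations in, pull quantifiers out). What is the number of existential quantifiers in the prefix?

2

First replace A → B with ¬A ∨ B.
  ~(forall h. forall d. (~Q(d,h) | Q(d,d))) | (forall a. Q(a,a))
Drive negations inward (¬∀x A ≡ ∃x ¬A, ¬∃x A ≡ ∀x ¬A, De Morgan for ∧/∨):
  (exists h. exists d. (Q(d,h) & ~Q(d,d))) | (forall a. Q(a,a))
All bound variables are already distinct, so no renaming is needed.
Finally move all quantifiers to the prefix:
  exists h. exists d. forall a. (Q(d,h) & ~Q(d,d) | Q(a,a))
The prefix is exists h exists d forall a: 1 universal, 2 existential.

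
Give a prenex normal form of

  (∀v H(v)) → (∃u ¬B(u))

Eliminate → and ↔ using ¬ and ∨.
  ¬(∀v H(v)) ∨ (∃u ¬B(u))
Move each ¬ inward, flipping quantifiers it crosses:
  (∃v ¬H(v)) ∨ (∃u ¬B(u))
Pull the quantifiers to the front (each side's bound variable is not free in the other side):
  ∃v ∃u (¬H(v) ∨ ¬B(u))

∃v ∃u (¬H(v) ∨ ¬B(u))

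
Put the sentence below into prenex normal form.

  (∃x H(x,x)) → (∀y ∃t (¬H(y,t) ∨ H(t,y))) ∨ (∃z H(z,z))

∀x ∀y ∃t ∃z (¬H(x,x) ∨ ¬H(y,t) ∨ H(t,y) ∨ H(z,z))

Rewrite implications/biconditionals: A → B as ¬A ∨ B.
  ¬(∃x H(x,x)) ∨ (∀y ∃t (¬H(y,t) ∨ H(t,y))) ∨ (∃z H(z,z))
Drive negations inward (¬∀x A ≡ ∃x ¬A, ¬∃x A ≡ ∀x ¬A, De Morgan for ∧/∨):
  (∀x ¬H(x,x)) ∨ (∀y ∃t (¬H(y,t) ∨ H(t,y))) ∨ (∃z H(z,z))
Finally move all quantifiers to the prefix:
  ∀x ∀y ∃t ∃z (¬H(x,x) ∨ ¬H(y,t) ∨ H(t,y) ∨ H(z,z))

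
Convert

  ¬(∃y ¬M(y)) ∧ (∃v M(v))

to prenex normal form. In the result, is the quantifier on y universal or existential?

Move each ¬ inward, flipping quantifiers it crosses:
  (∀y M(y)) ∧ (∃v M(v))
All bound variables are already distinct, so no renaming is needed.
Finally move all quantifiers to the prefix:
  ∀y ∃v (M(y) ∧ M(v))
The quantifier ∃y sits under an odd number of negations, so it flips to ∀y.

universal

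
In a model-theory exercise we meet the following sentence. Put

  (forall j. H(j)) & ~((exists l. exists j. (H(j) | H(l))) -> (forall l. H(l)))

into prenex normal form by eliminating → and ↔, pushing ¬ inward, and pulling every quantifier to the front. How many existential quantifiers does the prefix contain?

3

Rewrite implications/biconditionals: A → B as ¬A ∨ B.
  (forall j. H(j)) & ~(~(exists l. exists j. (H(j) | H(l))) | (forall l. H(l)))
Push ¬ through the quantifiers and connectives to reach negation normal form:
  (forall j. H(j)) & (exists l. exists j. (H(j) | H(l))) & (exists l. ~H(l))
Standardize variables apart so no two quantifiers bind the same name: j↦s, l↦q.
  (forall j. H(j)) & (exists l. exists s. (H(s) | H(l))) & (exists q. ~H(q))
Pull the quantifiers to the front (each side's bound variable is not free in the other side):
  forall j. exists l. exists s. exists q. (H(j) & (H(s) | H(l)) & ~H(q))
The prefix is forall j exists l exists s exists q: 1 universal, 3 existential.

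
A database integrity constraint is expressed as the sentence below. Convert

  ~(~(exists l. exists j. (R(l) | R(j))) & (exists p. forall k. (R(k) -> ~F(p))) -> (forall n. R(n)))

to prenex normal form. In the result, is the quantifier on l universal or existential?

universal

First replace A → B with ¬A ∨ B.
  ~(~(~(exists l. exists j. (R(l) | R(j))) & (exists p. forall k. (~R(k) | ~F(p)))) | (forall n. R(n)))
Move each ¬ inward, flipping quantifiers it crosses:
  (forall l. forall j. (~R(l) & ~R(j))) & (exists p. forall k. (~R(k) | ~F(p))) & (exists n. ~R(n))
All bound variables are already distinct, so no renaming is needed.
Finally move all quantifiers to the prefix:
  forall l. forall j. exists p. forall k. exists n. (~R(l) & ~R(j) & (~R(k) | ~F(p)) & ~R(n))
The quantifier exists l sits under an odd number of negations (counting the antecedent side of each →), so it flips to forall l.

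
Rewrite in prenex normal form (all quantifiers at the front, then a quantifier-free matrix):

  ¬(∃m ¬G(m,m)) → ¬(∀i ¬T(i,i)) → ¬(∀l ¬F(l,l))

∃m ∀i ∃l (¬G(m,m) ∨ ¬T(i,i) ∨ F(l,l))

First replace A → B with ¬A ∨ B.
  ¬¬(∃m ¬G(m,m)) ∨ ¬¬(∀i ¬T(i,i)) ∨ ¬(∀l ¬F(l,l))
Move each ¬ inward, flipping quantifiers it crosses:
  (∃m ¬G(m,m)) ∨ (∀i ¬T(i,i)) ∨ (∃l F(l,l))
Finally move all quantifiers to the prefix:
  ∃m ∀i ∃l (¬G(m,m) ∨ ¬T(i,i) ∨ F(l,l))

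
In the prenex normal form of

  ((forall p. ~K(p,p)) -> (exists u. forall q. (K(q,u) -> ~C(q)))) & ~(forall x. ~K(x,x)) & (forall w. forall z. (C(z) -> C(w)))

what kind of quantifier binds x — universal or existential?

existential

Rewrite implications/biconditionals: A → B as ¬A ∨ B.
  (~(forall p. ~K(p,p)) | (exists u. forall q. (~K(q,u) | ~C(q)))) & ~(forall x. ~K(x,x)) & (forall w. forall z. (~C(z) | C(w)))
Drive negations inward (¬∀x A ≡ ∃x ¬A, ¬∃x A ≡ ∀x ¬A, De Morgan for ∧/∨):
  ((exists p. K(p,p)) | (exists u. forall q. (~K(q,u) | ~C(q)))) & (exists x. K(x,x)) & (forall w. forall z. (~C(z) | C(w)))
All bound variables are already distinct, so no renaming is needed.
Extract every quantifier outward, since the variables are now distinct and don't occur free across branches:
  exists p. exists u. forall q. exists x. forall w. forall z. ((K(p,p) | ~K(q,u) | ~C(q)) & K(x,x) & (~C(z) | C(w)))
The quantifier forall x sits under an odd number of negations (counting the antecedent side of each →), so it flips to exists x.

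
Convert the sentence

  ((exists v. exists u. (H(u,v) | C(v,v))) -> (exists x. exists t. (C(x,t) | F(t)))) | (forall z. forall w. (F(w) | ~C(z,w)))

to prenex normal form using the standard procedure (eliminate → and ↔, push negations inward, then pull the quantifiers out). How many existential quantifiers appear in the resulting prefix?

2

First replace A → B with ¬A ∨ B.
  ~(exists v. exists u. (H(u,v) | C(v,v))) | (exists x. exists t. (C(x,t) | F(t))) | (forall z. forall w. (F(w) | ~C(z,w)))
Push ¬ through the quantifiers and connectives to reach negation normal form:
  (forall v. forall u. (~H(u,v) & ~C(v,v))) | (exists x. exists t. (C(x,t) | F(t))) | (forall z. forall w. (F(w) | ~C(z,w)))
All bound variables are already distinct, so no renaming is needed.
Finally move all quantifiers to the prefix:
  forall v. forall u. exists x. exists t. forall z. forall w. (~H(u,v) & ~C(v,v) | C(x,t) | F(t) | F(w) | ~C(z,w))
The prefix is forall v forall u exists x exists t forall z forall w: 4 universal, 2 existential.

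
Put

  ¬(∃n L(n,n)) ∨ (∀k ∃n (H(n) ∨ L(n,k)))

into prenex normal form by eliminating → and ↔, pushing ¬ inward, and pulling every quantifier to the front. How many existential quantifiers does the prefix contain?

Drive negations inward (¬∀x A ≡ ∃x ¬A, ¬∃x A ≡ ∀x ¬A, De Morgan for ∧/∨):
  (∀n ¬L(n,n)) ∨ (∀k ∃n (H(n) ∨ L(n,k)))
Rename bound variables to avoid capture: n↦x1.
  (∀n ¬L(n,n)) ∨ (∀k ∃x1 (H(x1) ∨ L(x1,k)))
Extract every quantifier outward, since the variables are now distinct and don't occur free across branches:
  ∀n ∀k ∃x1 (¬L(n,n) ∨ H(x1) ∨ L(x1,k))
The prefix is ∀n ∀k ∃x1: 2 universal, 1 existential.

1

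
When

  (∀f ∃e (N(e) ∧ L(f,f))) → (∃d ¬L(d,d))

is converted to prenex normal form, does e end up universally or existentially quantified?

universal

Eliminate → and ↔ using ¬ and ∨.
  ¬(∀f ∃e (N(e) ∧ L(f,f))) ∨ (∃d ¬L(d,d))
Drive negations inward (¬∀x A ≡ ∃x ¬A, ¬∃x A ≡ ∀x ¬A, De Morgan for ∧/∨):
  (∃f ∀e (¬N(e) ∨ ¬L(f,f))) ∨ (∃d ¬L(d,d))
All bound variables are already distinct, so no renaming is needed.
Pull the quantifiers to the front (each side's bound variable is not free in the other side):
  ∃f ∀e ∃d (¬N(e) ∨ ¬L(f,f) ∨ ¬L(d,d))
The quantifier ∃e sits under an odd number of negations (counting the antecedent side of each →), so it flips to ∀e.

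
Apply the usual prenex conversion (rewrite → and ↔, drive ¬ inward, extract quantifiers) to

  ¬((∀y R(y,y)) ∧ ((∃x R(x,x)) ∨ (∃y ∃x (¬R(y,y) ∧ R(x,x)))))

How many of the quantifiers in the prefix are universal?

3

Drive negations inward (¬∀x A ≡ ∃x ¬A, ¬∃x A ≡ ∀x ¬A, De Morgan for ∧/∨):
  (∃y ¬R(y,y)) ∨ (∀x ¬R(x,x)) ∧ (∀y ∀x (R(y,y) ∨ ¬R(x,x)))
Give each quantifier a distinct variable: y↦z, x↦z1.
  (∃y ¬R(y,y)) ∨ (∀x ¬R(x,x)) ∧ (∀z ∀z1 (R(z,z) ∨ ¬R(z1,z1)))
Finally move all quantifiers to the prefix:
  ∃y ∀x ∀z ∀z1 (¬R(y,y) ∨ ¬R(x,x) ∧ (R(z,z) ∨ ¬R(z1,z1)))
The prefix is ∃y ∀x ∀z ∀z1: 3 universal, 1 existential.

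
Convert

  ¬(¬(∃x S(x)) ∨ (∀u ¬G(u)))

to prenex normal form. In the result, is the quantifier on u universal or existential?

existential

Push ¬ through the quantifiers and connectives to reach negation normal form:
  (∃x S(x)) ∧ (∃u G(u))
Extract every quantifier outward, since the variables are now distinct and don't occur free across branches:
  ∃x ∃u (S(x) ∧ G(u))
The quantifier ∀u sits under an odd number of negations, so it flips to ∃u.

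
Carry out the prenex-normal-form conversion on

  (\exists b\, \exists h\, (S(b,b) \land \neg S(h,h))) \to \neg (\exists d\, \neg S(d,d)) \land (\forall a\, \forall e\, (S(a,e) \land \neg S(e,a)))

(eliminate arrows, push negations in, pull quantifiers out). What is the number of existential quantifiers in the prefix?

First replace A → B with ¬A ∨ B.
  \neg (\exists b\, \exists h\, (S(b,b) \land \neg S(h,h))) \lor \neg (\exists d\, \neg S(d,d)) \land (\forall a\, \forall e\, (S(a,e) \land \neg S(e,a)))
Move each ¬ inward, flipping quantifiers it crosses:
  (\forall b\, \forall h\, (\neg S(b,b) \lor S(h,h))) \lor (\forall d\, S(d,d)) \land (\forall a\, \forall e\, (S(a,e) \land \neg S(e,a)))
Finally move all quantifiers to the prefix:
  \forall b\, \forall h\, \forall d\, \forall a\, \forall e\, (\neg S(b,b) \lor S(h,h) \lor S(d,d) \land S(a,e) \land \neg S(e,a))
The prefix is \forall b \forall h \forall d \forall a \forall e: 5 universal, 0 existential.

0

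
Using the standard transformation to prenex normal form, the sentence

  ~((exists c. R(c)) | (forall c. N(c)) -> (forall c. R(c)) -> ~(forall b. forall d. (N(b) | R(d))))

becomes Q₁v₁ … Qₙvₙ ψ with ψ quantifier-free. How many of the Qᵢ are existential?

First replace A → B with ¬A ∨ B.
  ~(~((exists c. R(c)) | (forall c. N(c))) | ~(forall c. R(c)) | ~(forall b. forall d. (N(b) | R(d))))
Drive negations inward (¬∀x A ≡ ∃x ¬A, ¬∃x A ≡ ∀x ¬A, De Morgan for ∧/∨):
  ((exists c. R(c)) | (forall c. N(c))) & (forall c. R(c)) & (forall b. forall d. (N(b) | R(d)))
Give each quantifier a distinct variable: c↦w, c↦p.
  ((exists c. R(c)) | (forall w. N(w))) & (forall p. R(p)) & (forall b. forall d. (N(b) | R(d)))
Pull the quantifiers to the front (each side's bound variable is not free in the other side):
  exists c. forall w. forall p. forall b. forall d. ((R(c) | N(w)) & R(p) & (N(b) | R(d)))
The prefix is exists c forall w forall p forall b forall d: 4 universal, 1 existential.

1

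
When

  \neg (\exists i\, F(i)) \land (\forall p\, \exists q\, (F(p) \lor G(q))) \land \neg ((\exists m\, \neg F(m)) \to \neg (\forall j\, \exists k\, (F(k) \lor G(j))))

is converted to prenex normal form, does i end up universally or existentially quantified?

Rewrite implications/biconditionals: A → B as ¬A ∨ B.
  \neg (\exists i\, F(i)) \land (\forall p\, \exists q\, (F(p) \lor G(q))) \land \neg (\neg (\exists m\, \neg F(m)) \lor \neg (\forall j\, \exists k\, (F(k) \lor G(j))))
Move each ¬ inward, flipping quantifiers it crosses:
  (\forall i\, \neg F(i)) \land (\forall p\, \exists q\, (F(p) \lor G(q))) \land (\exists m\, \neg F(m)) \land (\forall j\, \exists k\, (F(k) \lor G(j)))
All bound variables are already distinct, so no renaming is needed.
Pull the quantifiers to the front (each side's bound variable is not free in the other side):
  \forall i\, \forall p\, \exists q\, \exists m\, \forall j\, \exists k\, (\neg F(i) \land (F(p) \lor G(q)) \land \neg F(m) \land (F(k) \lor G(j)))
The quantifier \exists i sits under an odd number of negations (counting the antecedent side of each →), so it flips to \forall i.

universal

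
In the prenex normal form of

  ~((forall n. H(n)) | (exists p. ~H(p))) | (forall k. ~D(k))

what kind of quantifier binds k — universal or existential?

universal

Push ¬ through the quantifiers and connectives to reach negation normal form:
  (exists n. ~H(n)) & (forall p. H(p)) | (forall k. ~D(k))
All bound variables are already distinct, so no renaming is needed.
Extract every quantifier outward, since the variables are now distinct and don't occur free across branches:
  exists n. forall p. forall k. (~H(n) & H(p) | ~D(k))
The quantifier forall k sits under an even number of negations, so it remains universal.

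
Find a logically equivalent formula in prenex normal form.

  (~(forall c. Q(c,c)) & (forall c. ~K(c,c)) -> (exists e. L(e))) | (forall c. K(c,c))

First replace A → B with ¬A ∨ B.
  ~(~(forall c. Q(c,c)) & (forall c. ~K(c,c))) | (exists e. L(e)) | (forall c. K(c,c))
Push ¬ through the quantifiers and connectives to reach negation normal form:
  (forall c. Q(c,c)) | (exists c. K(c,c)) | (exists e. L(e)) | (forall c. K(c,c))
Give each quantifier a distinct variable: c↦y1, c↦r.
  (forall c. Q(c,c)) | (exists y1. K(y1,y1)) | (exists e. L(e)) | (forall r. K(r,r))
Finally move all quantifiers to the prefix:
  forall c. exists y1. exists e. forall r. (Q(c,c) | K(y1,y1) | L(e) | K(r,r))

forall c. exists y1. exists e. forall r. (Q(c,c) | K(y1,y1) | L(e) | K(r,r))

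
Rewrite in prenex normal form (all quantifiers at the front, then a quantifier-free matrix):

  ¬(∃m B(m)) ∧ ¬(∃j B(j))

Move each ¬ inward, flipping quantifiers it crosses:
  (∀m ¬B(m)) ∧ (∀j ¬B(j))
All bound variables are already distinct, so no renaming is needed.
Extract every quantifier outward, since the variables are now distinct and don't occur free across branches:
  ∀m ∀j (¬B(m) ∧ ¬B(j))

∀m ∀j (¬B(m) ∧ ¬B(j))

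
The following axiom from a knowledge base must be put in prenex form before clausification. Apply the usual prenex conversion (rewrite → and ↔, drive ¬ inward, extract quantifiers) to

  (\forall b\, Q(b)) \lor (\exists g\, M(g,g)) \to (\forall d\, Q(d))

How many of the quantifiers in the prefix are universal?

Eliminate → and ↔ using ¬ and ∨.
  \neg ((\forall b\, Q(b)) \lor (\exists g\, M(g,g))) \lor (\forall d\, Q(d))
Move each ¬ inward, flipping quantifiers it crosses:
  (\exists b\, \neg Q(b)) \land (\forall g\, \neg M(g,g)) \lor (\forall d\, Q(d))
Extract every quantifier outward, since the variables are now distinct and don't occur free across branches:
  \exists b\, \forall g\, \forall d\, (\neg Q(b) \land \neg M(g,g) \lor Q(d))
The prefix is \exists b \forall g \forall d: 2 universal, 1 existential.

2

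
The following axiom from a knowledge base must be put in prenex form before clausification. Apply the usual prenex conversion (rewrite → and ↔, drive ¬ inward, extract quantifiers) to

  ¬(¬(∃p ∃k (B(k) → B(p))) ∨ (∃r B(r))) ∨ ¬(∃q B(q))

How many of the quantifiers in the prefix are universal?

2

First replace A → B with ¬A ∨ B.
  ¬(¬(∃p ∃k (¬B(k) ∨ B(p))) ∨ (∃r B(r))) ∨ ¬(∃q B(q))
Move each ¬ inward, flipping quantifiers it crosses:
  (∃p ∃k (¬B(k) ∨ B(p))) ∧ (∀r ¬B(r)) ∨ (∀q ¬B(q))
All bound variables are already distinct, so no renaming is needed.
Pull the quantifiers to the front (each side's bound variable is not free in the other side):
  ∃p ∃k ∀r ∀q ((¬B(k) ∨ B(p)) ∧ ¬B(r) ∨ ¬B(q))
The prefix is ∃p ∃k ∀r ∀q: 2 universal, 2 existential.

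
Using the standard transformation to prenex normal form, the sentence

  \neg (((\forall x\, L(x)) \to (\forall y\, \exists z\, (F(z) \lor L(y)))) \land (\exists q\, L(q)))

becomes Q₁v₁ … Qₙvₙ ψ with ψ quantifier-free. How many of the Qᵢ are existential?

1

Eliminate → and ↔ using ¬ and ∨.
  \neg ((\neg (\forall x\, L(x)) \lor (\forall y\, \exists z\, (F(z) \lor L(y)))) \land (\exists q\, L(q)))
Drive negations inward (¬∀x A ≡ ∃x ¬A, ¬∃x A ≡ ∀x ¬A, De Morgan for ∧/∨):
  (\forall x\, L(x)) \land (\exists y\, \forall z\, (\neg F(z) \land \neg L(y))) \lor (\forall q\, \neg L(q))
All bound variables are already distinct, so no renaming is needed.
Pull the quantifiers to the front (each side's bound variable is not free in the other side):
  \forall x\, \exists y\, \forall z\, \forall q\, (L(x) \land \neg F(z) \land \neg L(y) \lor \neg L(q))
The prefix is \forall x \exists y \forall z \forall q: 3 universal, 1 existential.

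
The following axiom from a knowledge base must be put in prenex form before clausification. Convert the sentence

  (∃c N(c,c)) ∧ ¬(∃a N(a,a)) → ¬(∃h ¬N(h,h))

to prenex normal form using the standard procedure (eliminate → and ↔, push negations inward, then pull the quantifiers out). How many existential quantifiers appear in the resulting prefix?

1

Rewrite implications/biconditionals: A → B as ¬A ∨ B.
  ¬((∃c N(c,c)) ∧ ¬(∃a N(a,a))) ∨ ¬(∃h ¬N(h,h))
Move each ¬ inward, flipping quantifiers it crosses:
  (∀c ¬N(c,c)) ∨ (∃a N(a,a)) ∨ (∀h N(h,h))
All bound variables are already distinct, so no renaming is needed.
Finally move all quantifiers to the prefix:
  ∀c ∃a ∀h (¬N(c,c) ∨ N(a,a) ∨ N(h,h))
The prefix is ∀c ∃a ∀h: 2 universal, 1 existential.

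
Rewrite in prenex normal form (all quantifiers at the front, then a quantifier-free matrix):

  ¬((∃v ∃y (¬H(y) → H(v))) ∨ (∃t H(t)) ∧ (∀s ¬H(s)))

∀v ∀y ∀t ∃s (¬H(y) ∧ ¬H(v) ∧ (¬H(t) ∨ H(s)))

Rewrite implications/biconditionals: A → B as ¬A ∨ B.
  ¬((∃v ∃y (¬¬H(y) ∨ H(v))) ∨ (∃t H(t)) ∧ (∀s ¬H(s)))
Move each ¬ inward, flipping quantifiers it crosses:
  (∀v ∀y (¬H(y) ∧ ¬H(v))) ∧ ((∀t ¬H(t)) ∨ (∃s H(s)))
All bound variables are already distinct, so no renaming is needed.
Finally move all quantifiers to the prefix:
  ∀v ∀y ∀t ∃s (¬H(y) ∧ ¬H(v) ∧ (¬H(t) ∨ H(s)))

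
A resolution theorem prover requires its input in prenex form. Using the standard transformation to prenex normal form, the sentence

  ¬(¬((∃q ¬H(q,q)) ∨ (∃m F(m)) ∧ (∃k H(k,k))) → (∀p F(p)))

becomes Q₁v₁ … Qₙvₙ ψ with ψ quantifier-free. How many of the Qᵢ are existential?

First replace A → B with ¬A ∨ B.
  ¬(¬¬((∃q ¬H(q,q)) ∨ (∃m F(m)) ∧ (∃k H(k,k))) ∨ (∀p F(p)))
Drive negations inward (¬∀x A ≡ ∃x ¬A, ¬∃x A ≡ ∀x ¬A, De Morgan for ∧/∨):
  (∀q H(q,q)) ∧ ((∀m ¬F(m)) ∨ (∀k ¬H(k,k))) ∧ (∃p ¬F(p))
Extract every quantifier outward, since the variables are now distinct and don't occur free across branches:
  ∀q ∀m ∀k ∃p (H(q,q) ∧ (¬F(m) ∨ ¬H(k,k)) ∧ ¬F(p))
The prefix is ∀q ∀m ∀k ∃p: 3 universal, 1 existential.

1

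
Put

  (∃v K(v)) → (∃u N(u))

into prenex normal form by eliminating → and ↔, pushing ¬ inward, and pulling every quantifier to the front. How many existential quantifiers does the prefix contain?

Rewrite implications/biconditionals: A → B as ¬A ∨ B.
  ¬(∃v K(v)) ∨ (∃u N(u))
Move each ¬ inward, flipping quantifiers it crosses:
  (∀v ¬K(v)) ∨ (∃u N(u))
All bound variables are already distinct, so no renaming is needed.
Finally move all quantifiers to the prefix:
  ∀v ∃u (¬K(v) ∨ N(u))
The prefix is ∀v ∃u: 1 universal, 1 existential.

1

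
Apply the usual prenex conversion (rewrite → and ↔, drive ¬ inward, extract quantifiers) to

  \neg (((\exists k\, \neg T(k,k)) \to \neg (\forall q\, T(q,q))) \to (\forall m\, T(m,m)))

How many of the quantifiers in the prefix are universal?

Eliminate → and ↔ using ¬ and ∨.
  \neg (\neg (\neg (\exists k\, \neg T(k,k)) \lor \neg (\forall q\, T(q,q))) \lor (\forall m\, T(m,m)))
Drive negations inward (¬∀x A ≡ ∃x ¬A, ¬∃x A ≡ ∀x ¬A, De Morgan for ∧/∨):
  ((\forall k\, T(k,k)) \lor (\exists q\, \neg T(q,q))) \land (\exists m\, \neg T(m,m))
All bound variables are already distinct, so no renaming is needed.
Pull the quantifiers to the front (each side's bound variable is not free in the other side):
  \forall k\, \exists q\, \exists m\, ((T(k,k) \lor \neg T(q,q)) \land \neg T(m,m))
The prefix is \forall k \exists q \exists m: 1 universal, 2 existential.

1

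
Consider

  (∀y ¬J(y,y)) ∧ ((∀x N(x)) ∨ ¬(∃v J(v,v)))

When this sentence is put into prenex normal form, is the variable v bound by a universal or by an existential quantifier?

Drive negations inward (¬∀x A ≡ ∃x ¬A, ¬∃x A ≡ ∀x ¬A, De Morgan for ∧/∨):
  (∀y ¬J(y,y)) ∧ ((∀x N(x)) ∨ (∀v ¬J(v,v)))
All bound variables are already distinct, so no renaming is needed.
Pull the quantifiers to the front (each side's bound variable is not free in the other side):
  ∀y ∀x ∀v (¬J(y,y) ∧ (N(x) ∨ ¬J(v,v)))
The quantifier ∃v sits under an odd number of negations, so it flips to ∀v.

universal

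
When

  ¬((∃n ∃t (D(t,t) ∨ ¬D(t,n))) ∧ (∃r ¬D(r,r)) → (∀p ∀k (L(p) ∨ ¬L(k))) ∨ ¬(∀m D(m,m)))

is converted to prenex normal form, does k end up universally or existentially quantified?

Rewrite implications/biconditionals: A → B as ¬A ∨ B.
  ¬(¬((∃n ∃t (D(t,t) ∨ ¬D(t,n))) ∧ (∃r ¬D(r,r))) ∨ (∀p ∀k (L(p) ∨ ¬L(k))) ∨ ¬(∀m D(m,m)))
Push ¬ through the quantifiers and connectives to reach negation normal form:
  (∃n ∃t (D(t,t) ∨ ¬D(t,n))) ∧ (∃r ¬D(r,r)) ∧ (∃p ∃k (¬L(p) ∧ L(k))) ∧ (∀m D(m,m))
All bound variables are already distinct, so no renaming is needed.
Finally move all quantifiers to the prefix:
  ∃n ∃t ∃r ∃p ∃k ∀m ((D(t,t) ∨ ¬D(t,n)) ∧ ¬D(r,r) ∧ ¬L(p) ∧ L(k) ∧ D(m,m))
The quantifier ∀k sits under an odd number of negations (counting the antecedent side of each →), so it flips to ∃k.

existential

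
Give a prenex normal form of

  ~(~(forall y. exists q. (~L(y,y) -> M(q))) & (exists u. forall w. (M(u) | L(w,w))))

First replace A → B with ¬A ∨ B.
  ~(~(forall y. exists q. (~~L(y,y) | M(q))) & (exists u. forall w. (M(u) | L(w,w))))
Move each ¬ inward, flipping quantifiers it crosses:
  (forall y. exists q. (L(y,y) | M(q))) | (forall u. exists w. (~M(u) & ~L(w,w)))
All bound variables are already distinct, so no renaming is needed.
Extract every quantifier outward, since the variables are now distinct and don't occur free across branches:
  forall y. exists q. forall u. exists w. (L(y,y) | M(q) | ~M(u) & ~L(w,w))

forall y. exists q. forall u. exists w. (L(y,y) | M(q) | ~M(u) & ~L(w,w))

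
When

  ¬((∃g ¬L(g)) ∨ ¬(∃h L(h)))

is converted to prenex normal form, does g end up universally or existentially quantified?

Push ¬ through the quantifiers and connectives to reach negation normal form:
  (∀g L(g)) ∧ (∃h L(h))
All bound variables are already distinct, so no renaming is needed.
Extract every quantifier outward, since the variables are now distinct and don't occur free across branches:
  ∀g ∃h (L(g) ∧ L(h))
The quantifier ∃g sits under an odd number of negations, so it flips to ∀g.

universal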